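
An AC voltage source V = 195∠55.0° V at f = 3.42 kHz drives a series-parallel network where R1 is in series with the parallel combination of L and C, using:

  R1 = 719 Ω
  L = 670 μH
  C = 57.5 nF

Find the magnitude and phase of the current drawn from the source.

Step 1 — Angular frequency: ω = 2π·f = 2π·3420 = 2.149e+04 rad/s.
Step 2 — Component impedances:
  R1: Z = R = 719 Ω
  L: Z = jωL = j·2.149e+04·0.00067 = 0 + j14.4 Ω
  C: Z = 1/(jωC) = -j/(ω·C) = 0 - j809.3 Ω
Step 3 — Parallel branch: L || C = 1/(1/L + 1/C) = 0 + j14.66 Ω.
Step 4 — Series with R1: Z_total = R1 + (L || C) = 719 + j14.66 Ω = 719.1∠1.2° Ω.
Step 5 — Source phasor: V = 195∠55.0° V = 111.8 + j159.7 V.
Step 6 — Ohm's law: I = V / Z_total = (111.8 + j159.7) / (719 + j14.66) = 0.16 + j0.2189 A.
Step 7 — Convert to polar: |I| = 0.2712 A, ∠I = 53.8°.

I = 0.2712∠53.8° A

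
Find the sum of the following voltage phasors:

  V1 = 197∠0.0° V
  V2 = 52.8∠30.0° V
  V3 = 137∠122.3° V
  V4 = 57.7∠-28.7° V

Step 1 — Convert each phasor to rectangular form:
  V1 = 197·(cos(0.0°) + j·sin(0.0°)) = 197 V
  V2 = 52.8·(cos(30.0°) + j·sin(30.0°)) = 45.73 + j26.4 V
  V3 = 137·(cos(122.3°) + j·sin(122.3°)) = -73.21 + j115.8 V
  V4 = 57.7·(cos(-28.7°) + j·sin(-28.7°)) = 50.61 - j27.71 V
Step 2 — Sum components: V_total = 220.1 + j114.5 V.
Step 3 — Convert to polar: |V_total| = 248.1 V, ∠V_total = 27.5°.

V_total = 248.1∠27.5° V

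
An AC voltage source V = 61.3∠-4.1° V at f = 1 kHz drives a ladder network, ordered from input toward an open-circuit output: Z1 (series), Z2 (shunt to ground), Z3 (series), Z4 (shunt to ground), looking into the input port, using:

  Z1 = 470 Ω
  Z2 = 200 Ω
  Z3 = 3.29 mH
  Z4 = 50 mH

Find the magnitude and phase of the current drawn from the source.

Step 1 — Angular frequency: ω = 2π·f = 2π·1000 = 6283 rad/s.
Step 2 — Component impedances:
  Z1: Z = R = 470 Ω
  Z2: Z = R = 200 Ω
  Z3: Z = jωL = j·6283·0.00329 = 0 + j20.67 Ω
  Z4: Z = jωL = j·6283·0.05 = 0 + j314.2 Ω
Step 3 — Ladder network (open output): work backward from the far end, alternating series and parallel combinations. Z_in = 617.4 + j88.05 Ω = 623.7∠8.1° Ω.
Step 4 — Source phasor: V = 61.3∠-4.1° V = 61.14 - j4.383 V.
Step 5 — Ohm's law: I = V / Z_total = (61.14 - j4.383) / (617.4 + j88.05) = 0.09607 - j0.0208 A.
Step 6 — Convert to polar: |I| = 0.09829 A, ∠I = -12.2°.

I = 0.09829∠-12.2° A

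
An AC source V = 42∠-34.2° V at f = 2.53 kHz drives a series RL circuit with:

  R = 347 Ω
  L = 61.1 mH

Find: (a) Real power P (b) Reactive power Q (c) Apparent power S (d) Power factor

Step 1 — Angular frequency: ω = 2π·f = 2π·2530 = 1.59e+04 rad/s.
Step 2 — Component impedances:
  R: Z = R = 347 Ω
  L: Z = jωL = j·1.59e+04·0.0611 = 0 + j971.3 Ω
Step 3 — Series combination: Z_total = R + L = 347 + j971.3 Ω = 1031∠70.3° Ω.
Step 4 — Source phasor: V = 42∠-34.2° V = 34.74 - j23.61 V.
Step 5 — Current: I = V / Z = -0.01022 - j0.03942 A = 0.04072∠-104.5° A.
Step 6 — Complex power: S = V·I* = 0.5754 + j1.611 VA.
Step 7 — Real power: P = Re(S) = 0.5754 W.
Step 8 — Reactive power: Q = Im(S) = 1.611 VAR.
Step 9 — Apparent power: |S| = 1.71 VA.
Step 10 — Power factor: PF = P/|S| = 0.3364 (lagging).

(a) P = 0.5754 W  (b) Q = 1.611 VAR  (c) S = 1.71 VA  (d) PF = 0.3364 (lagging)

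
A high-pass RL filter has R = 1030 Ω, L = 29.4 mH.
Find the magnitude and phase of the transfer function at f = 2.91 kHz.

Step 1 — Angular frequency: ω = 2π·2910 = 1.828e+04 rad/s.
Step 2 — Transfer function: H(jω) = jωL/(R + jωL).
Step 3 — Numerator jωL = j·537.6; denominator R + jωL = 1030 + j537.6.
Step 4 — H = 0.2141 + j0.4102.
Step 5 — Magnitude: |H| = 0.4627 (-6.7 dB); phase: φ = 62.4°.

|H| = 0.4627 (-6.7 dB), φ = 62.4°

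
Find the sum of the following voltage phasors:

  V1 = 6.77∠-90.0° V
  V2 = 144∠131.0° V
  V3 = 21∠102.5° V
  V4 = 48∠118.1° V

Step 1 — Convert each phasor to rectangular form:
  V1 = 6.77·(cos(-90.0°) + j·sin(-90.0°)) = 0 - j6.77 V
  V2 = 144·(cos(131.0°) + j·sin(131.0°)) = -94.47 + j108.7 V
  V3 = 21·(cos(102.5°) + j·sin(102.5°)) = -4.545 + j20.5 V
  V4 = 48·(cos(118.1°) + j·sin(118.1°)) = -22.61 + j42.34 V
Step 2 — Sum components: V_total = -121.6 + j164.8 V.
Step 3 — Convert to polar: |V_total| = 204.8 V, ∠V_total = 126.4°.

V_total = 204.8∠126.4° V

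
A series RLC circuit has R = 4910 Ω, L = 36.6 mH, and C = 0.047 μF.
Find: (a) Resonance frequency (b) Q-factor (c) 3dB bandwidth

Step 1 — Resonance condition Im(Z)=0 gives ω₀ = 1/√(LC).
Step 2 — ω₀ = 1/√(0.0366·4.7e-08) = 2.411e+04 rad/s.
Step 3 — f₀ = ω₀/(2π) = 3837 Hz.
Step 4 — Series Q: Q = ω₀L/R = 2.411e+04·0.0366/4910 = 0.1797.
Step 5 — 3dB bandwidth: Δω = ω₀/Q = 1.342e+05 rad/s; BW = Δω/(2π) = 2.135e+04 Hz.

(a) f₀ = 3837 Hz  (b) Q = 0.1797  (c) BW = 2.135e+04 Hz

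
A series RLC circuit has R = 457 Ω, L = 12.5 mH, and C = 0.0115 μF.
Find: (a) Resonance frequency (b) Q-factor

Step 1 — Resonance condition Im(Z)=0 gives ω₀ = 1/√(LC).
Step 2 — ω₀ = 1/√(0.0125·1.15e-08) = 8.341e+04 rad/s.
Step 3 — f₀ = ω₀/(2π) = 1.327e+04 Hz.
Step 4 — Series Q: Q = ω₀L/R = 8.341e+04·0.0125/457 = 2.281.

(a) f₀ = 1.327e+04 Hz  (b) Q = 2.281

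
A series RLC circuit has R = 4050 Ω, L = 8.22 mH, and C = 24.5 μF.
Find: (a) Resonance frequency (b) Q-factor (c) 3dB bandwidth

Step 1 — Resonance condition Im(Z)=0 gives ω₀ = 1/√(LC).
Step 2 — ω₀ = 1/√(0.00822·2.45e-05) = 2228 rad/s.
Step 3 — f₀ = ω₀/(2π) = 354.7 Hz.
Step 4 — Series Q: Q = ω₀L/R = 2228·0.00822/4050 = 0.004523.
Step 5 — 3dB bandwidth: Δω = ω₀/Q = 4.927e+05 rad/s; BW = Δω/(2π) = 7.842e+04 Hz.

(a) f₀ = 354.7 Hz  (b) Q = 0.004523  (c) BW = 7.842e+04 Hz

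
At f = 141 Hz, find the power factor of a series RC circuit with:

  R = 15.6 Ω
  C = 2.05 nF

Step 1 — Angular frequency: ω = 2π·f = 2π·141 = 885.9 rad/s.
Step 2 — Component impedances:
  R: Z = R = 15.6 Ω
  C: Z = 1/(jωC) = -j/(ω·C) = 0 - j5.506e+05 Ω
Step 3 — Series combination: Z_total = R + C = 15.6 - j5.506e+05 Ω = 5.506e+05∠-90.0° Ω.
Step 4 — Power factor: PF = cos(φ) = Re(Z)/|Z| = 15.6/5.506e+05 = 2.833e-05.
Step 5 — Type: Im(Z) = -5.506e+05 ⇒ leading (phase φ = -90.0°).

PF = 2.833e-05 (leading, φ = -90.0°)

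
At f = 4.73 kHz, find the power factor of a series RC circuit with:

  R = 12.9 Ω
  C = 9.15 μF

Step 1 — Angular frequency: ω = 2π·f = 2π·4730 = 2.972e+04 rad/s.
Step 2 — Component impedances:
  R: Z = R = 12.9 Ω
  C: Z = 1/(jωC) = -j/(ω·C) = 0 - j3.677 Ω
Step 3 — Series combination: Z_total = R + C = 12.9 - j3.677 Ω = 13.41∠-15.9° Ω.
Step 4 — Power factor: PF = cos(φ) = Re(Z)/|Z| = 12.9/13.414 = 0.9617.
Step 5 — Type: Im(Z) = -3.677 ⇒ leading (phase φ = -15.9°).

PF = 0.9617 (leading, φ = -15.9°)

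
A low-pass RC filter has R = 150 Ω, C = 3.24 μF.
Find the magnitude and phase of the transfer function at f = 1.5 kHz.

Step 1 — Angular frequency: ω = 2π·1500 = 9425 rad/s.
Step 2 — Transfer function: H(jω) = 1/(1 + jωRC).
Step 3 — Denominator: 1 + jωRC = 1 + j·9425·150·3.24e-06 = 1 + j4.58.
Step 4 — H = 0.04549 - j0.2084.
Step 5 — Magnitude: |H| = 0.2133 (-13.4 dB); phase: φ = -77.7°.

|H| = 0.2133 (-13.4 dB), φ = -77.7°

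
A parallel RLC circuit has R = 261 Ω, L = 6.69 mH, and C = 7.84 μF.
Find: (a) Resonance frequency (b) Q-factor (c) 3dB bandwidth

Step 1 — Resonance: ω₀ = 1/√(LC) = 1/√(0.00669·7.84e-06) = 4366 rad/s.
Step 2 — f₀ = ω₀/(2π) = 694.9 Hz.
Step 3 — Parallel Q: Q = R/(ω₀L) = 261/(4366·0.00669) = 8.935.
Step 4 — Bandwidth: Δω = ω₀/Q = 488.7 rad/s; BW = Δω/(2π) = 77.78 Hz.

(a) f₀ = 694.9 Hz  (b) Q = 8.935  (c) BW = 77.78 Hz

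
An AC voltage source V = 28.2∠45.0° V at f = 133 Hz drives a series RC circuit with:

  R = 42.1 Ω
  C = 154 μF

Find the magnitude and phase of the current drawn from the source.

Step 1 — Angular frequency: ω = 2π·f = 2π·133 = 835.7 rad/s.
Step 2 — Component impedances:
  R: Z = R = 42.1 Ω
  C: Z = 1/(jωC) = -j/(ω·C) = 0 - j7.77 Ω
Step 3 — Series combination: Z_total = R + C = 42.1 - j7.77 Ω = 42.81∠-10.5° Ω.
Step 4 — Source phasor: V = 28.2∠45.0° V = 19.94 + j19.94 V.
Step 5 — Ohm's law: I = V / Z_total = (19.94 + j19.94) / (42.1 - j7.77) = 0.3735 + j0.5426 A.
Step 6 — Convert to polar: |I| = 0.6587 A, ∠I = 55.5°.

I = 0.6587∠55.5° A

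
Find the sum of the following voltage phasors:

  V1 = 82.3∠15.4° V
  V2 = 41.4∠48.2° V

Step 1 — Convert each phasor to rectangular form:
  V1 = 82.3·(cos(15.4°) + j·sin(15.4°)) = 79.35 + j21.86 V
  V2 = 41.4·(cos(48.2°) + j·sin(48.2°)) = 27.59 + j30.86 V
Step 2 — Sum components: V_total = 106.9 + j52.72 V.
Step 3 — Convert to polar: |V_total| = 119.2 V, ∠V_total = 26.2°.

V_total = 119.2∠26.2° V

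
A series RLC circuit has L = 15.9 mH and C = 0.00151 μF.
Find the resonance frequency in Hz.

Step 1 — Resonance condition Im(Z)=0 gives ω₀ = 1/√(LC).
Step 2 — ω₀ = 1/√(0.0159·1.51e-09) = 2.041e+05 rad/s.
Step 3 — f₀ = ω₀/(2π) = 3.248e+04 Hz.

f₀ = 3.248e+04 Hz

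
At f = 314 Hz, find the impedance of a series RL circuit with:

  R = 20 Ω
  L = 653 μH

Step 1 — Angular frequency: ω = 2π·f = 2π·314 = 1973 rad/s.
Step 2 — Component impedances:
  R: Z = R = 20 Ω
  L: Z = jωL = j·1973·0.000653 = 0 + j1.288 Ω
Step 3 — Series combination: Z_total = R + L = 20 + j1.288 Ω = 20.04∠3.7° Ω.

Z = 20 + j1.288 Ω = 20.04∠3.7° Ω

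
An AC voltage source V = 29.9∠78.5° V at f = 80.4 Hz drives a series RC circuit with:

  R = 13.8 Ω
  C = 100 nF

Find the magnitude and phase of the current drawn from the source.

Step 1 — Angular frequency: ω = 2π·f = 2π·80.4 = 505.2 rad/s.
Step 2 — Component impedances:
  R: Z = R = 13.8 Ω
  C: Z = 1/(jωC) = -j/(ω·C) = 0 - j1.98e+04 Ω
Step 3 — Series combination: Z_total = R + C = 13.8 - j1.98e+04 Ω = 1.98e+04∠-90.0° Ω.
Step 4 — Source phasor: V = 29.9∠78.5° V = 5.961 + j29.3 V.
Step 5 — Ohm's law: I = V / Z_total = (5.961 + j29.3) / (13.8 - j1.98e+04) = -0.00148 + j0.0003022 A.
Step 6 — Convert to polar: |I| = 0.00151 A, ∠I = 168.5°.

I = 0.00151∠168.5° A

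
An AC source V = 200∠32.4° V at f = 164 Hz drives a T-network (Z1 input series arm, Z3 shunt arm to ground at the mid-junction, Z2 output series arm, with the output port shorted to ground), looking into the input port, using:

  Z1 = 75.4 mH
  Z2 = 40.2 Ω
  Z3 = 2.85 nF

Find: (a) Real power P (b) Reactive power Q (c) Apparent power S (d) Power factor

Step 1 — Angular frequency: ω = 2π·f = 2π·164 = 1030 rad/s.
Step 2 — Component impedances:
  Z1: Z = jωL = j·1030·0.0754 = 0 + j77.7 Ω
  Z2: Z = R = 40.2 Ω
  Z3: Z = 1/(jωC) = -j/(ω·C) = 0 - j3.405e+05 Ω
Step 3 — With the output port shorted to ground, the output series arm Z2 runs from the junction to ground; the shunt arm Z3 also runs from the junction to ground. They appear in parallel: Z3 || Z2 = 40.2 - j0.004746 Ω.
Step 4 — Series with input arm Z1: Z_in = Z1 + (Z3 || Z2) = 40.2 + j77.69 Ω = 87.47∠62.6° Ω.
Step 5 — Source phasor: V = 200∠32.4° V = 168.9 + j107.2 V.
Step 6 — Current: I = V / Z = 1.975 - j1.152 A = 2.286∠-30.2° A.
Step 7 — Complex power: S = V·I* = 210.1 + j406.1 VA.
Step 8 — Real power: P = Re(S) = 210.1 W.
Step 9 — Reactive power: Q = Im(S) = 406.1 VAR.
Step 10 — Apparent power: |S| = 457.3 VA.
Step 11 — Power factor: PF = P/|S| = 0.4596 (lagging).

(a) P = 210.1 W  (b) Q = 406.1 VAR  (c) S = 457.3 VA  (d) PF = 0.4596 (lagging)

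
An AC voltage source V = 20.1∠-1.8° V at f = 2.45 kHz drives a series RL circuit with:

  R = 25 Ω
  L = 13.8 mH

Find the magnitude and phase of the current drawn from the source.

Step 1 — Angular frequency: ω = 2π·f = 2π·2450 = 1.539e+04 rad/s.
Step 2 — Component impedances:
  R: Z = R = 25 Ω
  L: Z = jωL = j·1.539e+04·0.0138 = 0 + j212.4 Ω
Step 3 — Series combination: Z_total = R + L = 25 + j212.4 Ω = 213.9∠83.3° Ω.
Step 4 — Source phasor: V = 20.1∠-1.8° V = 20.09 - j0.6314 V.
Step 5 — Ohm's law: I = V / Z_total = (20.09 - j0.6314) / (25 + j212.4) = 0.008046 - j0.09362 A.
Step 6 — Convert to polar: |I| = 0.09397 A, ∠I = -85.1°.

I = 0.09397∠-85.1° A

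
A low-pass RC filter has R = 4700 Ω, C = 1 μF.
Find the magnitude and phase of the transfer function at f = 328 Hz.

Step 1 — Angular frequency: ω = 2π·328 = 2061 rad/s.
Step 2 — Transfer function: H(jω) = 1/(1 + jωRC).
Step 3 — Denominator: 1 + jωRC = 1 + j·2061·4700·1e-06 = 1 + j9.686.
Step 4 — H = 0.01055 - j0.1022.
Step 5 — Magnitude: |H| = 0.1027 (-19.8 dB); phase: φ = -84.1°.

|H| = 0.1027 (-19.8 dB), φ = -84.1°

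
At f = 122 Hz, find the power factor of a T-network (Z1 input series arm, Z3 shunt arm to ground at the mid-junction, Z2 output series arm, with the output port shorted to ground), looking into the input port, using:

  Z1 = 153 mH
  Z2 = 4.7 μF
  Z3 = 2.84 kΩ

Step 1 — Angular frequency: ω = 2π·f = 2π·122 = 766.5 rad/s.
Step 2 — Component impedances:
  Z1: Z = jωL = j·766.5·0.153 = 0 + j117.3 Ω
  Z2: Z = 1/(jωC) = -j/(ω·C) = 0 - j277.6 Ω
  Z3: Z = R = 2840 Ω
Step 3 — With the output port shorted to ground, the output series arm Z2 runs from the junction to ground; the shunt arm Z3 also runs from the junction to ground. They appear in parallel: Z3 || Z2 = 26.87 - j274.9 Ω.
Step 4 — Series with input arm Z1: Z_in = Z1 + (Z3 || Z2) = 26.87 - j157.7 Ω = 159.9∠-80.3° Ω.
Step 5 — Power factor: PF = cos(φ) = Re(Z)/|Z| = 26.87/159.9 = 0.168.
Step 6 — Type: Im(Z) = -157.7 ⇒ leading (phase φ = -80.3°).

PF = 0.168 (leading, φ = -80.3°)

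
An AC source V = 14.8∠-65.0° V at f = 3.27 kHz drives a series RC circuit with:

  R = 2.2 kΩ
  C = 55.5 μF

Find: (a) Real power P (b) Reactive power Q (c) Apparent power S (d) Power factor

Step 1 — Angular frequency: ω = 2π·f = 2π·3270 = 2.055e+04 rad/s.
Step 2 — Component impedances:
  R: Z = R = 2200 Ω
  C: Z = 1/(jωC) = -j/(ω·C) = 0 - j0.877 Ω
Step 3 — Series combination: Z_total = R + C = 2200 - j0.877 Ω = 2200∠-0.0° Ω.
Step 4 — Source phasor: V = 14.8∠-65.0° V = 6.255 - j13.41 V.
Step 5 — Current: I = V / Z = 0.002845 - j0.006096 A = 0.006727∠-65.0° A.
Step 6 — Complex power: S = V·I* = 0.09956 - j3.969e-05 VA.
Step 7 — Real power: P = Re(S) = 0.09956 W.
Step 8 — Reactive power: Q = Im(S) = -3.969e-05 VAR.
Step 9 — Apparent power: |S| = 0.09956 VA.
Step 10 — Power factor: PF = P/|S| = 1 (leading).

(a) P = 0.09956 W  (b) Q = -3.969e-05 VAR  (c) S = 0.09956 VA  (d) PF = 1 (leading)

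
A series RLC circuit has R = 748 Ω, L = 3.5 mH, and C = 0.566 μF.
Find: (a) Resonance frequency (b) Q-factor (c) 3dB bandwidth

Step 1 — Resonance: ω₀ = 1/√(LC) = 1/√(0.0035·5.66e-07) = 2.247e+04 rad/s.
Step 2 — f₀ = ω₀/(2π) = 3576 Hz.
Step 3 — Series Q: Q = ω₀L/R = 2.247e+04·0.0035/748 = 0.1051.
Step 4 — Bandwidth: Δω = ω₀/Q = 2.137e+05 rad/s; BW = Δω/(2π) = 3.401e+04 Hz.

(a) f₀ = 3576 Hz  (b) Q = 0.1051  (c) BW = 3.401e+04 Hz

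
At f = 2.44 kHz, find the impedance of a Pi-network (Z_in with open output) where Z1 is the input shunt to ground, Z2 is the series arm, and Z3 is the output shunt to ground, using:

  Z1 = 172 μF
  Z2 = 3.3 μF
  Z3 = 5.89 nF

Step 1 — Angular frequency: ω = 2π·f = 2π·2440 = 1.533e+04 rad/s.
Step 2 — Component impedances:
  Z1: Z = 1/(jωC) = -j/(ω·C) = 0 - j0.3792 Ω
  Z2: Z = 1/(jωC) = -j/(ω·C) = 0 - j19.77 Ω
  Z3: Z = 1/(jωC) = -j/(ω·C) = 0 - j1.107e+04 Ω
Step 3 — With open output, the series arm Z2 and the output shunt Z3 appear in series to ground: Z2 + Z3 = 0 - j1.109e+04 Ω.
Step 4 — Parallel with input shunt Z1: Z_in = Z1 || (Z2 + Z3) = 0 - j0.3792 Ω = 0.3792∠-90.0° Ω.

Z = 0 - j0.3792 Ω = 0.3792∠-90.0° Ω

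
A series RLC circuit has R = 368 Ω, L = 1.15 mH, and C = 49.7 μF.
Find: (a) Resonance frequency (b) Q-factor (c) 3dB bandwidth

Step 1 — Resonance condition Im(Z)=0 gives ω₀ = 1/√(LC).
Step 2 — ω₀ = 1/√(0.00115·4.97e-05) = 4183 rad/s.
Step 3 — f₀ = ω₀/(2π) = 665.7 Hz.
Step 4 — Series Q: Q = ω₀L/R = 4183·0.00115/368 = 0.01307.
Step 5 — 3dB bandwidth: Δω = ω₀/Q = 3.2e+05 rad/s; BW = Δω/(2π) = 5.093e+04 Hz.

(a) f₀ = 665.7 Hz  (b) Q = 0.01307  (c) BW = 5.093e+04 Hz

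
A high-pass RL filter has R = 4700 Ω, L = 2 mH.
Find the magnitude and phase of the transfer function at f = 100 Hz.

Step 1 — Angular frequency: ω = 2π·100 = 628.3 rad/s.
Step 2 — Transfer function: H(jω) = jωL/(R + jωL).
Step 3 — Numerator jωL = j·1.257; denominator R + jωL = 4700 + j1.257.
Step 4 — H = 7.149e-08 + j0.0002674.
Step 5 — Magnitude: |H| = 0.0002674 (-71.5 dB); phase: φ = 90.0°.

|H| = 0.0002674 (-71.5 dB), φ = 90.0°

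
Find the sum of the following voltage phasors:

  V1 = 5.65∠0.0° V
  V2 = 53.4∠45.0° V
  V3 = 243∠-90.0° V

Step 1 — Convert each phasor to rectangular form:
  V1 = 5.65·(cos(0.0°) + j·sin(0.0°)) = 5.65 V
  V2 = 53.4·(cos(45.0°) + j·sin(45.0°)) = 37.76 + j37.76 V
  V3 = 243·(cos(-90.0°) + j·sin(-90.0°)) = 0 - j243 V
Step 2 — Sum components: V_total = 43.41 - j205.2 V.
Step 3 — Convert to polar: |V_total| = 209.8 V, ∠V_total = -78.1°.

V_total = 209.8∠-78.1° V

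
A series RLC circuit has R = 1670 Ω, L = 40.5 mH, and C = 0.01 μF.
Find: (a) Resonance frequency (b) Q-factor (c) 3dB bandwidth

Step 1 — Resonance condition Im(Z)=0 gives ω₀ = 1/√(LC).
Step 2 — ω₀ = 1/√(0.0405·1e-08) = 4.969e+04 rad/s.
Step 3 — f₀ = ω₀/(2π) = 7908 Hz.
Step 4 — Series Q: Q = ω₀L/R = 4.969e+04·0.0405/1670 = 1.205.
Step 5 — 3dB bandwidth: Δω = ω₀/Q = 4.123e+04 rad/s; BW = Δω/(2π) = 6563 Hz.

(a) f₀ = 7908 Hz  (b) Q = 1.205  (c) BW = 6563 Hz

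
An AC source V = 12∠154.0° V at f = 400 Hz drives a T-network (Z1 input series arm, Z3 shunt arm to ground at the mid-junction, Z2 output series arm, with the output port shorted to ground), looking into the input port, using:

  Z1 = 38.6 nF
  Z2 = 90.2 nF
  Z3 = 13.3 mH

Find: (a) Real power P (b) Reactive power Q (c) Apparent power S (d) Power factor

Step 1 — Angular frequency: ω = 2π·f = 2π·400 = 2513 rad/s.
Step 2 — Component impedances:
  Z1: Z = 1/(jωC) = -j/(ω·C) = 0 - j1.031e+04 Ω
  Z2: Z = 1/(jωC) = -j/(ω·C) = 0 - j4411 Ω
  Z3: Z = jωL = j·2513·0.0133 = 0 + j33.43 Ω
Step 3 — With the output port shorted to ground, the output series arm Z2 runs from the junction to ground; the shunt arm Z3 also runs from the junction to ground. They appear in parallel: Z3 || Z2 = 0 + j33.68 Ω.
Step 4 — Series with input arm Z1: Z_in = Z1 + (Z3 || Z2) = 0 - j1.027e+04 Ω = 1.027e+04∠-90.0° Ω.
Step 5 — Source phasor: V = 12∠154.0° V = -10.79 + j5.26 V.
Step 6 — Current: I = V / Z = -0.000512 - j0.00105 A = 0.001168∠-116.0° A.
Step 7 — Complex power: S = V·I* = 0 - j0.01402 VA.
Step 8 — Real power: P = Re(S) = 0 W.
Step 9 — Reactive power: Q = Im(S) = -0.01402 VAR.
Step 10 — Apparent power: |S| = 0.01402 VA.
Step 11 — Power factor: PF = P/|S| = 0 (leading).

(a) P = 0 W  (b) Q = -0.01402 VAR  (c) S = 0.01402 VA  (d) PF = 0 (leading)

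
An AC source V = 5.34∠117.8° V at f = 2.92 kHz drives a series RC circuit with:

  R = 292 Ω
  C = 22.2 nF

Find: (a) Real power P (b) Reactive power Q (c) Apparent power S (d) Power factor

Step 1 — Angular frequency: ω = 2π·f = 2π·2920 = 1.835e+04 rad/s.
Step 2 — Component impedances:
  R: Z = R = 292 Ω
  C: Z = 1/(jωC) = -j/(ω·C) = 0 - j2455 Ω
Step 3 — Series combination: Z_total = R + C = 292 - j2455 Ω = 2472∠-83.2° Ω.
Step 4 — Source phasor: V = 5.34∠117.8° V = -2.491 + j4.724 V.
Step 5 — Current: I = V / Z = -0.002016 - j0.0007746 A = 0.00216∠-159.0° A.
Step 6 — Complex power: S = V·I* = 0.001362 - j0.01145 VA.
Step 7 — Real power: P = Re(S) = 0.001362 W.
Step 8 — Reactive power: Q = Im(S) = -0.01145 VAR.
Step 9 — Apparent power: |S| = 0.01153 VA.
Step 10 — Power factor: PF = P/|S| = 0.1181 (leading).

(a) P = 0.001362 W  (b) Q = -0.01145 VAR  (c) S = 0.01153 VA  (d) PF = 0.1181 (leading)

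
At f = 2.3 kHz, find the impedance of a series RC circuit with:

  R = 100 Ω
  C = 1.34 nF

Step 1 — Angular frequency: ω = 2π·f = 2π·2300 = 1.445e+04 rad/s.
Step 2 — Component impedances:
  R: Z = R = 100 Ω
  C: Z = 1/(jωC) = -j/(ω·C) = 0 - j5.164e+04 Ω
Step 3 — Series combination: Z_total = R + C = 100 - j5.164e+04 Ω = 5.164e+04∠-89.9° Ω.

Z = 100 - j5.164e+04 Ω = 5.164e+04∠-89.9° Ω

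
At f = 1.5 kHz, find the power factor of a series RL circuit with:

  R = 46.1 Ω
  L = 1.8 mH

Step 1 — Angular frequency: ω = 2π·f = 2π·1500 = 9425 rad/s.
Step 2 — Component impedances:
  R: Z = R = 46.1 Ω
  L: Z = jωL = j·9425·0.0018 = 0 + j16.96 Ω
Step 3 — Series combination: Z_total = R + L = 46.1 + j16.96 Ω = 49.12∠20.2° Ω.
Step 4 — Power factor: PF = cos(φ) = Re(Z)/|Z| = 46.1/49.12 = 0.9385.
Step 5 — Type: Im(Z) = 16.96 ⇒ lagging (phase φ = 20.2°).

PF = 0.9385 (lagging, φ = 20.2°)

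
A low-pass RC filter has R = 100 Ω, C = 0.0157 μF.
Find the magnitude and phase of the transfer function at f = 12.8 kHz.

Step 1 — Angular frequency: ω = 2π·1.28e+04 = 8.042e+04 rad/s.
Step 2 — Transfer function: H(jω) = 1/(1 + jωRC).
Step 3 — Denominator: 1 + jωRC = 1 + j·8.042e+04·100·1.57e-08 = 1 + j0.1263.
Step 4 — H = 0.9843 - j0.1243.
Step 5 — Magnitude: |H| = 0.9921 (-0.1 dB); phase: φ = -7.2°.

|H| = 0.9921 (-0.1 dB), φ = -7.2°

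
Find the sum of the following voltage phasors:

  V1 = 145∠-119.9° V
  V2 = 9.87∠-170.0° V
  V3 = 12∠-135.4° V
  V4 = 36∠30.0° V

Step 1 — Convert each phasor to rectangular form:
  V1 = 145·(cos(-119.9°) + j·sin(-119.9°)) = -72.28 - j125.7 V
  V2 = 9.87·(cos(-170.0°) + j·sin(-170.0°)) = -9.72 - j1.714 V
  V3 = 12·(cos(-135.4°) + j·sin(-135.4°)) = -8.544 - j8.426 V
  V4 = 36·(cos(30.0°) + j·sin(30.0°)) = 31.18 + j18 V
Step 2 — Sum components: V_total = -59.37 - j117.8 V.
Step 3 — Convert to polar: |V_total| = 131.9 V, ∠V_total = -116.7°.

V_total = 131.9∠-116.7° V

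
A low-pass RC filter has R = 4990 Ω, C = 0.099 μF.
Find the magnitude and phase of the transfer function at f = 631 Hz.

Step 1 — Angular frequency: ω = 2π·631 = 3965 rad/s.
Step 2 — Transfer function: H(jω) = 1/(1 + jωRC).
Step 3 — Denominator: 1 + jωRC = 1 + j·3965·4990·9.9e-08 = 1 + j1.959.
Step 4 — H = 0.2068 - j0.405.
Step 5 — Magnitude: |H| = 0.4547 (-6.8 dB); phase: φ = -63.0°.

|H| = 0.4547 (-6.8 dB), φ = -63.0°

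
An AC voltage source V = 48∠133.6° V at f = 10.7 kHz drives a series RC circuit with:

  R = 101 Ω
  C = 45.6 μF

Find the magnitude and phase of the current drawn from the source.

Step 1 — Angular frequency: ω = 2π·f = 2π·1.07e+04 = 6.723e+04 rad/s.
Step 2 — Component impedances:
  R: Z = R = 101 Ω
  C: Z = 1/(jωC) = -j/(ω·C) = 0 - j0.3262 Ω
Step 3 — Series combination: Z_total = R + C = 101 - j0.3262 Ω = 101∠-0.2° Ω.
Step 4 — Source phasor: V = 48∠133.6° V = -33.1 + j34.76 V.
Step 5 — Ohm's law: I = V / Z_total = (-33.1 + j34.76) / (101 - j0.3262) = -0.3288 + j0.3431 A.
Step 6 — Convert to polar: |I| = 0.4752 A, ∠I = 133.8°.

I = 0.4752∠133.8° A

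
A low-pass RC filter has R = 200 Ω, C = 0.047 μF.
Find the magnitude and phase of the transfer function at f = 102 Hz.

Step 1 — Angular frequency: ω = 2π·102 = 640.9 rad/s.
Step 2 — Transfer function: H(jω) = 1/(1 + jωRC).
Step 3 — Denominator: 1 + jωRC = 1 + j·640.9·200·4.7e-08 = 1 + j0.006024.
Step 4 — H = 1 - j0.006024.
Step 5 — Magnitude: |H| = 1 (-0.0 dB); phase: φ = -0.3°.

|H| = 1 (-0.0 dB), φ = -0.3°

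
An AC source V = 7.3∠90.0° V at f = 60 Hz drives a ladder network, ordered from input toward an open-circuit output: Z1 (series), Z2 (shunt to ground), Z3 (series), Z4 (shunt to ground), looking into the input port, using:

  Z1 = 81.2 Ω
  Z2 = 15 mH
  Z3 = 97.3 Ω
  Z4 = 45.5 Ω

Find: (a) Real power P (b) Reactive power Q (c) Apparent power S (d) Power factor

Step 1 — Angular frequency: ω = 2π·f = 2π·60 = 377 rad/s.
Step 2 — Component impedances:
  Z1: Z = R = 81.2 Ω
  Z2: Z = jωL = j·377·0.015 = 0 + j5.655 Ω
  Z3: Z = R = 97.3 Ω
  Z4: Z = R = 45.5 Ω
Step 3 — Ladder network (open output): work backward from the far end, alternating series and parallel combinations. Z_in = 81.42 + j5.646 Ω = 81.62∠4.0° Ω.
Step 4 — Source phasor: V = 7.3∠90.0° V = 0 + j7.3 V.
Step 5 — Current: I = V / Z = 0.006187 + j0.08923 A = 0.08944∠86.0° A.
Step 6 — Complex power: S = V·I* = 0.6513 + j0.04517 VA.
Step 7 — Real power: P = Re(S) = 0.6513 W.
Step 8 — Reactive power: Q = Im(S) = 0.04517 VAR.
Step 9 — Apparent power: |S| = 0.6529 VA.
Step 10 — Power factor: PF = P/|S| = 0.9976 (lagging).

(a) P = 0.6513 W  (b) Q = 0.04517 VAR  (c) S = 0.6529 VA  (d) PF = 0.9976 (lagging)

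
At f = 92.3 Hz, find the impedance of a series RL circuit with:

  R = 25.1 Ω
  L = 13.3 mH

Step 1 — Angular frequency: ω = 2π·f = 2π·92.3 = 579.9 rad/s.
Step 2 — Component impedances:
  R: Z = R = 25.1 Ω
  L: Z = jωL = j·579.9·0.0133 = 0 + j7.713 Ω
Step 3 — Series combination: Z_total = R + L = 25.1 + j7.713 Ω = 26.26∠17.1° Ω.

Z = 25.1 + j7.713 Ω = 26.26∠17.1° Ω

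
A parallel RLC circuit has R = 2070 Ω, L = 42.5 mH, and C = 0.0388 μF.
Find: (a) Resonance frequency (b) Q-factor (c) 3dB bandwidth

Step 1 — Resonance: ω₀ = 1/√(LC) = 1/√(0.0425·3.88e-08) = 2.463e+04 rad/s.
Step 2 — f₀ = ω₀/(2π) = 3919 Hz.
Step 3 — Parallel Q: Q = R/(ω₀L) = 2070/(2.463e+04·0.0425) = 1.978.
Step 4 — Bandwidth: Δω = ω₀/Q = 1.245e+04 rad/s; BW = Δω/(2π) = 1982 Hz.

(a) f₀ = 3919 Hz  (b) Q = 1.978  (c) BW = 1982 Hz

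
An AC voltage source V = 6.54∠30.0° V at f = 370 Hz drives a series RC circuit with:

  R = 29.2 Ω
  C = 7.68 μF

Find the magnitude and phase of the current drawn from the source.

Step 1 — Angular frequency: ω = 2π·f = 2π·370 = 2325 rad/s.
Step 2 — Component impedances:
  R: Z = R = 29.2 Ω
  C: Z = 1/(jωC) = -j/(ω·C) = 0 - j56.01 Ω
Step 3 — Series combination: Z_total = R + C = 29.2 - j56.01 Ω = 63.16∠-62.5° Ω.
Step 4 — Source phasor: V = 6.54∠30.0° V = 5.664 + j3.27 V.
Step 5 — Ohm's law: I = V / Z_total = (5.664 + j3.27) / (29.2 - j56.01) = -0.004453 + j0.1034 A.
Step 6 — Convert to polar: |I| = 0.1035 A, ∠I = 92.5°.

I = 0.1035∠92.5° A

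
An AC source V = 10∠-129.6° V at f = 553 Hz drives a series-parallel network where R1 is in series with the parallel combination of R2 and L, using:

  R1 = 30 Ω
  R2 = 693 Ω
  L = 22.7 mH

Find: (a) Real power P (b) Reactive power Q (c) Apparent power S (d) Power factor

Step 1 — Angular frequency: ω = 2π·f = 2π·553 = 3475 rad/s.
Step 2 — Component impedances:
  R1: Z = R = 30 Ω
  R2: Z = R = 693 Ω
  L: Z = jωL = j·3475·0.0227 = 0 + j78.87 Ω
Step 3 — Parallel branch: R2 || L = 1/(1/R2 + 1/L) = 8.862 + j77.86 Ω.
Step 4 — Series with R1: Z_total = R1 + (R2 || L) = 38.86 + j77.86 Ω = 87.02∠63.5° Ω.
Step 5 — Source phasor: V = 10∠-129.6° V = -6.374 - j7.705 V.
Step 6 — Current: I = V / Z = -0.1119 + j0.026 A = 0.1149∠166.9° A.
Step 7 — Complex power: S = V·I* = 0.5132 + j1.028 VA.
Step 8 — Real power: P = Re(S) = 0.5132 W.
Step 9 — Reactive power: Q = Im(S) = 1.028 VAR.
Step 10 — Apparent power: |S| = 1.149 VA.
Step 11 — Power factor: PF = P/|S| = 0.4466 (lagging).

(a) P = 0.5132 W  (b) Q = 1.028 VAR  (c) S = 1.149 VA  (d) PF = 0.4466 (lagging)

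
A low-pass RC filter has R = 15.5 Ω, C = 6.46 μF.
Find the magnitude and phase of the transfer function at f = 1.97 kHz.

Step 1 — Angular frequency: ω = 2π·1970 = 1.238e+04 rad/s.
Step 2 — Transfer function: H(jω) = 1/(1 + jωRC).
Step 3 — Denominator: 1 + jωRC = 1 + j·1.238e+04·15.5·6.46e-06 = 1 + j1.239.
Step 4 — H = 0.3943 - j0.4887.
Step 5 — Magnitude: |H| = 0.6279 (-4.0 dB); phase: φ = -51.1°.

|H| = 0.6279 (-4.0 dB), φ = -51.1°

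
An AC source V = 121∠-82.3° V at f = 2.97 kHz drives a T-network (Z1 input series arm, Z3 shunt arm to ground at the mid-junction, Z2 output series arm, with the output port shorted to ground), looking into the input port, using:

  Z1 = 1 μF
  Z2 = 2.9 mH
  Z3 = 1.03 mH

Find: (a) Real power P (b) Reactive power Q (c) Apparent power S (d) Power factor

Step 1 — Angular frequency: ω = 2π·f = 2π·2970 = 1.866e+04 rad/s.
Step 2 — Component impedances:
  Z1: Z = 1/(jωC) = -j/(ω·C) = 0 - j53.59 Ω
  Z2: Z = jωL = j·1.866e+04·0.0029 = 0 + j54.12 Ω
  Z3: Z = jωL = j·1.866e+04·0.00103 = 0 + j19.22 Ω
Step 3 — With the output port shorted to ground, the output series arm Z2 runs from the junction to ground; the shunt arm Z3 also runs from the junction to ground. They appear in parallel: Z3 || Z2 = 0 + j14.18 Ω.
Step 4 — Series with input arm Z1: Z_in = Z1 + (Z3 || Z2) = 0 - j39.4 Ω = 39.4∠-90.0° Ω.
Step 5 — Source phasor: V = 121∠-82.3° V = 16.21 - j119.9 V.
Step 6 — Current: I = V / Z = 3.043 + j0.4114 A = 3.071∠7.7° A.
Step 7 — Complex power: S = V·I* = 0 - j371.6 VA.
Step 8 — Real power: P = Re(S) = 0 W.
Step 9 — Reactive power: Q = Im(S) = -371.6 VAR.
Step 10 — Apparent power: |S| = 371.6 VA.
Step 11 — Power factor: PF = P/|S| = 0 (leading).

(a) P = 0 W  (b) Q = -371.6 VAR  (c) S = 371.6 VA  (d) PF = 0 (leading)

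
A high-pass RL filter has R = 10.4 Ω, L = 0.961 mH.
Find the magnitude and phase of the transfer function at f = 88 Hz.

Step 1 — Angular frequency: ω = 2π·88 = 552.9 rad/s.
Step 2 — Transfer function: H(jω) = jωL/(R + jωL).
Step 3 — Numerator jωL = j·0.5314; denominator R + jωL = 10.4 + j0.5314.
Step 4 — H = 0.002604 + j0.05096.
Step 5 — Magnitude: |H| = 0.05103 (-25.8 dB); phase: φ = 87.1°.

|H| = 0.05103 (-25.8 dB), φ = 87.1°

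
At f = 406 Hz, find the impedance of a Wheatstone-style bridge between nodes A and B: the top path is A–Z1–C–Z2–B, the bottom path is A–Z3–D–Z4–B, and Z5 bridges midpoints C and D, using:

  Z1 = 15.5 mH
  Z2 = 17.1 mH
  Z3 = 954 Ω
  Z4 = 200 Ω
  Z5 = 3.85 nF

Step 1 — Angular frequency: ω = 2π·f = 2π·406 = 2551 rad/s.
Step 2 — Component impedances:
  Z1: Z = jωL = j·2551·0.0155 = 0 + j39.54 Ω
  Z2: Z = jωL = j·2551·0.0171 = 0 + j43.62 Ω
  Z3: Z = R = 954 Ω
  Z4: Z = R = 200 Ω
  Z5: Z = 1/(jωC) = -j/(ω·C) = 0 - j1.018e+05 Ω
Step 3 — Bridge requires nodal analysis (the Z5 bridge couples midpoints C and D, so the two paths cannot be reduced to a simple series/parallel combination). Setting node B to ground and injecting 1 A at node A, the 3-node admittance system at A, C, D solves to V_A = Z_AB = 5.963 + j82.74 Ω = 82.95∠85.9° Ω.

Z = 5.963 + j82.74 Ω = 82.95∠85.9° Ω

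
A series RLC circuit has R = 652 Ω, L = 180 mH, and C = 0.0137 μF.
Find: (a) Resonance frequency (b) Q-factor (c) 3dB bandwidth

Step 1 — Resonance condition Im(Z)=0 gives ω₀ = 1/√(LC).
Step 2 — ω₀ = 1/√(0.18·1.37e-08) = 2.014e+04 rad/s.
Step 3 — f₀ = ω₀/(2π) = 3205 Hz.
Step 4 — Series Q: Q = ω₀L/R = 2.014e+04·0.18/652 = 5.559.
Step 5 — 3dB bandwidth: Δω = ω₀/Q = 3622 rad/s; BW = Δω/(2π) = 576.5 Hz.

(a) f₀ = 3205 Hz  (b) Q = 5.559  (c) BW = 576.5 Hz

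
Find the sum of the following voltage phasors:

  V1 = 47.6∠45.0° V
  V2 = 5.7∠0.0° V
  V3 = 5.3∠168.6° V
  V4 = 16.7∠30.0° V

Step 1 — Convert each phasor to rectangular form:
  V1 = 47.6·(cos(45.0°) + j·sin(45.0°)) = 33.66 + j33.66 V
  V2 = 5.7·(cos(0.0°) + j·sin(0.0°)) = 5.7 V
  V3 = 5.3·(cos(168.6°) + j·sin(168.6°)) = -5.195 + j1.048 V
  V4 = 16.7·(cos(30.0°) + j·sin(30.0°)) = 14.46 + j8.35 V
Step 2 — Sum components: V_total = 48.63 + j43.06 V.
Step 3 — Convert to polar: |V_total| = 64.95 V, ∠V_total = 41.5°.

V_total = 64.95∠41.5° V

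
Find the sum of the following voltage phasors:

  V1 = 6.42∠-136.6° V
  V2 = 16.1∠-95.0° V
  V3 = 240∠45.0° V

Step 1 — Convert each phasor to rectangular form:
  V1 = 6.42·(cos(-136.6°) + j·sin(-136.6°)) = -4.665 - j4.411 V
  V2 = 16.1·(cos(-95.0°) + j·sin(-95.0°)) = -1.403 - j16.04 V
  V3 = 240·(cos(45.0°) + j·sin(45.0°)) = 169.7 + j169.7 V
Step 2 — Sum components: V_total = 163.6 + j149.3 V.
Step 3 — Convert to polar: |V_total| = 221.5 V, ∠V_total = 42.4°.

V_total = 221.5∠42.4° V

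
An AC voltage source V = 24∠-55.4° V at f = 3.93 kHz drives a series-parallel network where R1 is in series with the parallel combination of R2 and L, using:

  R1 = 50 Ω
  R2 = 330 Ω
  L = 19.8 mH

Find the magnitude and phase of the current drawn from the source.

Step 1 — Angular frequency: ω = 2π·f = 2π·3930 = 2.469e+04 rad/s.
Step 2 — Component impedances:
  R1: Z = R = 50 Ω
  R2: Z = R = 330 Ω
  L: Z = jωL = j·2.469e+04·0.0198 = 0 + j488.9 Ω
Step 3 — Parallel branch: R2 || L = 1/(1/R2 + 1/L) = 226.7 + j153 Ω.
Step 4 — Series with R1: Z_total = R1 + (R2 || L) = 276.7 + j153 Ω = 316.2∠28.9° Ω.
Step 5 — Source phasor: V = 24∠-55.4° V = 13.63 - j19.76 V.
Step 6 — Ohm's law: I = V / Z_total = (13.63 - j19.76) / (276.7 + j153) = 0.007482 - j0.07553 A.
Step 7 — Convert to polar: |I| = 0.0759 A, ∠I = -84.3°.

I = 0.0759∠-84.3° A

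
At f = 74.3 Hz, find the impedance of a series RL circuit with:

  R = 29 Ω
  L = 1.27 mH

Step 1 — Angular frequency: ω = 2π·f = 2π·74.3 = 466.8 rad/s.
Step 2 — Component impedances:
  R: Z = R = 29 Ω
  L: Z = jωL = j·466.8·0.00127 = 0 + j0.5929 Ω
Step 3 — Series combination: Z_total = R + L = 29 + j0.5929 Ω = 29.01∠1.2° Ω.

Z = 29 + j0.5929 Ω = 29.01∠1.2° Ω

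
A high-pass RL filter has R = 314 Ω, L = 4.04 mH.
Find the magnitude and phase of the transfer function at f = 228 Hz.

Step 1 — Angular frequency: ω = 2π·228 = 1433 rad/s.
Step 2 — Transfer function: H(jω) = jωL/(R + jωL).
Step 3 — Numerator jωL = j·5.788; denominator R + jωL = 314 + j5.788.
Step 4 — H = 0.0003396 + j0.01843.
Step 5 — Magnitude: |H| = 0.01843 (-34.7 dB); phase: φ = 88.9°.

|H| = 0.01843 (-34.7 dB), φ = 88.9°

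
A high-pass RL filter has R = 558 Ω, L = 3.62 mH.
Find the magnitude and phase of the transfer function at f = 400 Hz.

Step 1 — Angular frequency: ω = 2π·400 = 2513 rad/s.
Step 2 — Transfer function: H(jω) = jωL/(R + jωL).
Step 3 — Numerator jωL = j·9.098; denominator R + jωL = 558 + j9.098.
Step 4 — H = 0.0002658 + j0.0163.
Step 5 — Magnitude: |H| = 0.0163 (-35.8 dB); phase: φ = 89.1°.

|H| = 0.0163 (-35.8 dB), φ = 89.1°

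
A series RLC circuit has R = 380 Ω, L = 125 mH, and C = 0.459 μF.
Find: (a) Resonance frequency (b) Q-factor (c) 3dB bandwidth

Step 1 — Resonance: ω₀ = 1/√(LC) = 1/√(0.125·4.59e-07) = 4175 rad/s.
Step 2 — f₀ = ω₀/(2π) = 664.4 Hz.
Step 3 — Series Q: Q = ω₀L/R = 4175·0.125/380 = 1.373.
Step 4 — Bandwidth: Δω = ω₀/Q = 3040 rad/s; BW = Δω/(2π) = 483.8 Hz.

(a) f₀ = 664.4 Hz  (b) Q = 1.373  (c) BW = 483.8 Hz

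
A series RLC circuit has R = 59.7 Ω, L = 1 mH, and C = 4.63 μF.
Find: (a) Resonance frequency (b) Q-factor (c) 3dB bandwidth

Step 1 — Resonance: ω₀ = 1/√(LC) = 1/√(0.001·4.63e-06) = 1.47e+04 rad/s.
Step 2 — f₀ = ω₀/(2π) = 2339 Hz.
Step 3 — Series Q: Q = ω₀L/R = 1.47e+04·0.001/59.7 = 0.2462.
Step 4 — Bandwidth: Δω = ω₀/Q = 5.97e+04 rad/s; BW = Δω/(2π) = 9502 Hz.

(a) f₀ = 2339 Hz  (b) Q = 0.2462  (c) BW = 9502 Hz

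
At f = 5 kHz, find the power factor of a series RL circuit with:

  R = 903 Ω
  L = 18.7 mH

Step 1 — Angular frequency: ω = 2π·f = 2π·5000 = 3.142e+04 rad/s.
Step 2 — Component impedances:
  R: Z = R = 903 Ω
  L: Z = jωL = j·3.142e+04·0.0187 = 0 + j587.5 Ω
Step 3 — Series combination: Z_total = R + L = 903 + j587.5 Ω = 1077∠33.0° Ω.
Step 4 — Power factor: PF = cos(φ) = Re(Z)/|Z| = 903/1077.3 = 0.8382.
Step 5 — Type: Im(Z) = 587.5 ⇒ lagging (phase φ = 33.0°).

PF = 0.8382 (lagging, φ = 33.0°)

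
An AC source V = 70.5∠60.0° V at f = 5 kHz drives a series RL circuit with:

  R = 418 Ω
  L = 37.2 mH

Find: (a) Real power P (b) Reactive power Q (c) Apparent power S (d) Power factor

Step 1 — Angular frequency: ω = 2π·f = 2π·5000 = 3.142e+04 rad/s.
Step 2 — Component impedances:
  R: Z = R = 418 Ω
  L: Z = jωL = j·3.142e+04·0.0372 = 0 + j1169 Ω
Step 3 — Series combination: Z_total = R + L = 418 + j1169 Ω = 1241∠70.3° Ω.
Step 4 — Source phasor: V = 70.5∠60.0° V = 35.25 + j61.05 V.
Step 5 — Current: I = V / Z = 0.05588 - j0.01018 A = 0.0568∠-10.3° A.
Step 6 — Complex power: S = V·I* = 1.349 + j3.771 VA.
Step 7 — Real power: P = Re(S) = 1.349 W.
Step 8 — Reactive power: Q = Im(S) = 3.771 VAR.
Step 9 — Apparent power: |S| = 4.004 VA.
Step 10 — Power factor: PF = P/|S| = 0.3368 (lagging).

(a) P = 1.349 W  (b) Q = 3.771 VAR  (c) S = 4.004 VA  (d) PF = 0.3368 (lagging)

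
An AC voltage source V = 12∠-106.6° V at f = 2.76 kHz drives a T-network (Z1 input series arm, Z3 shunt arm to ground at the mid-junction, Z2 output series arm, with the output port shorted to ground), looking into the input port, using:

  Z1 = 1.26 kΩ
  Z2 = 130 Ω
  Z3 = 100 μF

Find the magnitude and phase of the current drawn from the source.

Step 1 — Angular frequency: ω = 2π·f = 2π·2760 = 1.734e+04 rad/s.
Step 2 — Component impedances:
  Z1: Z = R = 1260 Ω
  Z2: Z = R = 130 Ω
  Z3: Z = 1/(jωC) = -j/(ω·C) = 0 - j0.5766 Ω
Step 3 — With the output port shorted to ground, the output series arm Z2 runs from the junction to ground; the shunt arm Z3 also runs from the junction to ground. They appear in parallel: Z3 || Z2 = 0.002558 - j0.5766 Ω.
Step 4 — Series with input arm Z1: Z_in = Z1 + (Z3 || Z2) = 1260 - j0.5766 Ω = 1260∠-0.0° Ω.
Step 5 — Source phasor: V = 12∠-106.6° V = -3.428 - j11.5 V.
Step 6 — Ohm's law: I = V / Z_total = (-3.428 - j11.5) / (1260 - j0.5766) = -0.002717 - j0.009128 A.
Step 7 — Convert to polar: |I| = 0.009524 A, ∠I = -106.6°.

I = 0.009524∠-106.6° A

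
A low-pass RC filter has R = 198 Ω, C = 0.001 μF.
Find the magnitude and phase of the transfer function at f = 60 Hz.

Step 1 — Angular frequency: ω = 2π·60 = 377 rad/s.
Step 2 — Transfer function: H(jω) = 1/(1 + jωRC).
Step 3 — Denominator: 1 + jωRC = 1 + j·377·198·1e-09 = 1 + j7.464e-05.
Step 4 — H = 1 - j7.464e-05.
Step 5 — Magnitude: |H| = 1 (-0.0 dB); phase: φ = -0.0°.

|H| = 1 (-0.0 dB), φ = -0.0°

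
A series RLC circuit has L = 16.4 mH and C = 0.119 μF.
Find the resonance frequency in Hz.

Step 1 — Resonance condition Im(Z)=0 gives ω₀ = 1/√(LC).
Step 2 — ω₀ = 1/√(0.0164·1.19e-07) = 2.264e+04 rad/s.
Step 3 — f₀ = ω₀/(2π) = 3603 Hz.

f₀ = 3603 Hz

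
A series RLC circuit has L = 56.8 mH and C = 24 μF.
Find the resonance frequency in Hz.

Step 1 — Resonance condition Im(Z)=0 gives ω₀ = 1/√(LC).
Step 2 — ω₀ = 1/√(0.0568·2.4e-05) = 856.5 rad/s.
Step 3 — f₀ = ω₀/(2π) = 136.3 Hz.

f₀ = 136.3 Hz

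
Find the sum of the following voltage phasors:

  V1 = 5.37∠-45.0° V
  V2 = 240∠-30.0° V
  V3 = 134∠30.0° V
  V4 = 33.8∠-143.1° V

Step 1 — Convert each phasor to rectangular form:
  V1 = 5.37·(cos(-45.0°) + j·sin(-45.0°)) = 3.797 - j3.797 V
  V2 = 240·(cos(-30.0°) + j·sin(-30.0°)) = 207.8 - j120 V
  V3 = 134·(cos(30.0°) + j·sin(30.0°)) = 116 + j67 V
  V4 = 33.8·(cos(-143.1°) + j·sin(-143.1°)) = -27.03 - j20.29 V
Step 2 — Sum components: V_total = 300.7 - j77.09 V.
Step 3 — Convert to polar: |V_total| = 310.4 V, ∠V_total = -14.4°.

V_total = 310.4∠-14.4° V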